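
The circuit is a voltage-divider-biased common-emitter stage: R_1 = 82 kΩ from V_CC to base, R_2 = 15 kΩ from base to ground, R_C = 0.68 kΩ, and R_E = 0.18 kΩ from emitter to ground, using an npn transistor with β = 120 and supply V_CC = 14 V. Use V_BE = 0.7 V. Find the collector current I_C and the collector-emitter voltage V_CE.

Thevenize the base divider: V_Th = V_CC·R_2/(R_1+R_2) = 14×15/97 = 2.16 V, R_Th = R_1‖R_2 = 12.7 kΩ.
Base-emitter loop: V_Th = I_B·R_Th + V_BE + (β+1)I_B·R_E, so I_B = (2.16 − 0.7) / (12.7 + 121×0.18) = 0.0425 mA.
I_C = β·I_B = 120×0.0425 = 5.1 mA, and I_E = (β+1)I_B = 5.14 mA.
V_CE = V_CC − I_C·R_C − I_E·R_E = 14 − 5.1×0.68 − 5.14×0.18 = 9.61 V.
V_CE = 9.61 V > 0.2 V confirms active-region operation.

I_C ≈ 5.1 mA, V_CE ≈ 9.6 V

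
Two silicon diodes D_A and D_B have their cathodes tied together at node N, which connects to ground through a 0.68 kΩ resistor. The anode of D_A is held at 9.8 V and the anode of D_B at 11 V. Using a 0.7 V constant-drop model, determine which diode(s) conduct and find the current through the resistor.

Assume both conduct. Then node N would need to be at both 9.8−0.7 = 9.1 V and 11−0.7 = 10.3 V, which is impossible.
Assume only D_B conducts: V_N = 11 − 0.7 = 10.3 V, so I_R = 10.3/0.68 = 15.1 mA.
Check D_A: its anode-to-cathode voltage is 9.8 − 10.3 = -0.5 V < 0.7 V, so it is off. The assumption is consistent.

Only D_B conducts; I_R ≈ 15 mA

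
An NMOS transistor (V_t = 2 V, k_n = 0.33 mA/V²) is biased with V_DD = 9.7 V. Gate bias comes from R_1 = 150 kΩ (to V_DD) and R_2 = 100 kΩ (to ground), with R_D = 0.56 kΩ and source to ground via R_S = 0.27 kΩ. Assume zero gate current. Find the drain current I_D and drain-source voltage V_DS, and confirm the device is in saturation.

I_D ≈ 0.5 mA, V_DS ≈ 9.3 V

V_G = V_DD·R_2/(R_1+R_2) = 9.7×100/250 = 3.88 V.
Assume saturation: I_D = (k_n/2)(V_GS − V_t)² with V_GS = V_G − I_D·R_S = 3.88 − 0.27·I_D.
Substituting gives 0.012·I_D² − 1.17·I_D + 0.583 = 0, with roots I_D = 0.502 or 96.6 mA.
The root I_D = 96.6 mA gives V_GS = -22.2 V ≤ V_t, so take I_D = 0.502 mA.
Then V_GS = 3.74 V and V_DS = V_DD − I_D(R_D+R_S) = 9.7 − 0.502×0.83 = 9.28 V.
Saturation requires V_DS ≥ V_GS − V_t = 1.74 V; 9.28 ≥ 1.74 ✓.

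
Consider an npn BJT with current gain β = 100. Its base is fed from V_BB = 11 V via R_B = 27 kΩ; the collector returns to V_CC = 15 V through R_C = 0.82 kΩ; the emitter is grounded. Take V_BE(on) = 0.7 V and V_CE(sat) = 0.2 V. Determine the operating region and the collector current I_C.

saturation; I_C ≈ 18 mA

Assume active: I_B = (11 − 0.7)/27 = 0.381 mA, giving I_C = β·I_B = 38.1 mA.
But then V_CE = 15 − 38.1×0.82 = -16.3 V < V_CE(sat) = 0.2 V — impossible in the active region.
So the transistor is saturated. With V_CE = 0.2 V, I_C = (V_CC − 0.2)/R_C = 14.8/0.82 = 18 mA.
Check: β·I_B = 38.1 mA > I_C = 18 mA, confirming saturation.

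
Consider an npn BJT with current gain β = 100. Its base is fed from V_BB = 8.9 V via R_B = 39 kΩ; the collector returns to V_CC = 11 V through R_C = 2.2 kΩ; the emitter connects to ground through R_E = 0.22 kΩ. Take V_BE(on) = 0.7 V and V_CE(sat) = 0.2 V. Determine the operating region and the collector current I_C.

saturation; I_C ≈ 4.4 mA

Assume active: I_B = (8.9 − 0.7)/(39 + 101×0.22) = 0.134 mA, I_C = β·I_B = 13.4 mA.
Then V_CE = 11 − 13.4×2.2 − 13.5×0.22 = -21.4 V < 0.2 V — the active assumption fails.
Re-solve with V_CE = 0.2 V. KCL at the emitter: V_E/R_E = (V_BB−0.7−V_E)/R_B + (V_CC−0.2−V_E)/R_C, giving V_E = 1.02 V.
I_C = (V_CC − 0.2 − V_E)/R_C = (10.8 − 1.02)/2.2 = 4.45 mA.
Check: I_B = (8.2 − 1.02)/39 = 0.184 mA, and β·I_B = 18.4 mA > I_C, confirming saturation.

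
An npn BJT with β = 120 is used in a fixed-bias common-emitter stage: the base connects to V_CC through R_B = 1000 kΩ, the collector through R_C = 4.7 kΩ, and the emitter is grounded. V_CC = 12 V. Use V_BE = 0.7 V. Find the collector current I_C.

Base loop: V_CC = I_B·R_B + V_BE, so I_B = (12 − 0.7)/1000 kΩ = 0.0113 mA.
In the active region I_C = β·I_B = 120 × 0.0113 = 1.36 mA.
Collector loop: V_CE = V_CC − I_C·R_C = 12 − 1.36×4.7 = 5.63 V.
Since V_CE = 5.63 V > V_CE(sat) ≈ 0.2 V, the transistor is in the active region as assumed.

I_C ≈ 1.4 mA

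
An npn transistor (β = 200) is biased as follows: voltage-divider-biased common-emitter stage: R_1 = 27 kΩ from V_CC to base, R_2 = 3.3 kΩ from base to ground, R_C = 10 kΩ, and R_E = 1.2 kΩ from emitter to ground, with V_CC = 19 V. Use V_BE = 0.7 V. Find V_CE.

Thevenize the base divider: V_Th = V_CC·R_2/(R_1+R_2) = 19×3.3/30.3 = 2.07 V, R_Th = R_1‖R_2 = 2.94 kΩ.
Base-emitter loop: V_Th = I_B·R_Th + V_BE + (β+1)I_B·R_E, so I_B = (2.07 − 0.7) / (2.94 + 201×1.2) = 0.00561 mA.
I_C = β·I_B = 200×0.00561 = 1.12 mA, and I_E = (β+1)I_B = 1.13 mA.
V_CE = V_CC − I_C·R_C − I_E·R_E = 19 − 1.12×10 − 1.13×1.2 = 6.43 V.
V_CE = 6.43 V > 0.2 V confirms active-region operation.

V_CE ≈ 6.4 V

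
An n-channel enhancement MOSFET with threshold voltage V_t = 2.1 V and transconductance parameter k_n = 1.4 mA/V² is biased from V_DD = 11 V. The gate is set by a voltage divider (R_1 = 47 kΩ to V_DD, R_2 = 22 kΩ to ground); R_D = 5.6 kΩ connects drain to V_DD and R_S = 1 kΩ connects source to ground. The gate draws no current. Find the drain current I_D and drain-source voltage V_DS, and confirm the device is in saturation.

V_G = V_DD·R_2/(R_1+R_2) = 11×22/69 = 3.51 V.
Assume saturation: I_D = (k_n/2)(V_GS − V_t)² with V_GS = V_G − I_D·R_S = 3.51 − 1·I_D.
Substituting gives 0.7·I_D² − 2.97·I_D + 1.39 = 0, with roots I_D = 0.534 or 3.71 mA.
The root I_D = 3.71 mA gives V_GS = -0.202 V ≤ V_t, so take I_D = 0.534 mA.
Then V_GS = 2.97 V and V_DS = V_DD − I_D(R_D+R_S) = 11 − 0.534×6.6 = 7.48 V.
Saturation requires V_DS ≥ V_GS − V_t = 0.873 V; 7.48 ≥ 0.873 ✓.

I_D ≈ 0.53 mA, V_DS ≈ 7.5 V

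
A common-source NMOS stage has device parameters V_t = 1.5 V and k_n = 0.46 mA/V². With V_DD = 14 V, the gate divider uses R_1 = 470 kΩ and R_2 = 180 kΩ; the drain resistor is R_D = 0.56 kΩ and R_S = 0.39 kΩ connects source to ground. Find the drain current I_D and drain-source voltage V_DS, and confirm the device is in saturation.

I_D ≈ 0.93 mA, V_DS ≈ 13 V

V_G = V_DD·R_2/(R_1+R_2) = 14×180/650 = 3.88 V.
Assume saturation: I_D = (k_n/2)(V_GS − V_t)² with V_GS = V_G − I_D·R_S = 3.88 − 0.39·I_D.
Substituting gives 0.035·I_D² − 1.43·I_D + 1.3 = 0, with roots I_D = 0.932 or 39.8 mA.
The root I_D = 39.8 mA gives V_GS = -11.7 V ≤ V_t, so take I_D = 0.932 mA.
Then V_GS = 3.51 V and V_DS = V_DD − I_D(R_D+R_S) = 14 − 0.932×0.95 = 13.1 V.
Saturation requires V_DS ≥ V_GS − V_t = 2.01 V; 13.1 ≥ 2.01 ✓.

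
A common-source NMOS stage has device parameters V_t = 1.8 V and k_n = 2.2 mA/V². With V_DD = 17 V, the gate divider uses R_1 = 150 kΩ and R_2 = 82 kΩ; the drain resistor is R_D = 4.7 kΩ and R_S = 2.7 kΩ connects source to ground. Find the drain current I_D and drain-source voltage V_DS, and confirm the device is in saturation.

V_G = V_DD·R_2/(R_1+R_2) = 17×82/232 = 6.01 V.
Assume saturation: I_D = (k_n/2)(V_GS − V_t)² with V_GS = V_G − I_D·R_S = 6.01 − 2.7·I_D.
Substituting gives 8.02·I_D² − 26·I_D + 19.5 = 0, with roots I_D = 1.18 or 2.07 mA.
The root I_D = 2.07 mA gives V_GS = 0.429 V ≤ V_t, so take I_D = 1.18 mA.
Then V_GS = 2.83 V and V_DS = V_DD − I_D(R_D+R_S) = 17 − 1.18×7.4 = 8.3 V.
Saturation requires V_DS ≥ V_GS − V_t = 1.03 V; 8.3 ≥ 1.03 ✓.

I_D ≈ 1.2 mA, V_DS ≈ 8.3 V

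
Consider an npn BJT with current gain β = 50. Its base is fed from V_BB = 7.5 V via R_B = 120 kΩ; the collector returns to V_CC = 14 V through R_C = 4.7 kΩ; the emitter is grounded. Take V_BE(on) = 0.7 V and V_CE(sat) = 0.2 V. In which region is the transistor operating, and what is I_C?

active; I_C ≈ 2.8 mA

Assume active. Base-emitter loop: I_B = (V_BB − V_BE)/R_B = (7.5 − 0.7)/120 = 0.0567 mA.
I_C = β·I_B = 50×0.0567 = 2.83 mA.
V_CE = V_CC − I_C·R_C = 14 − 2.83×4.7 = 0.683 V > V_CE(sat), so the active-region assumption holds.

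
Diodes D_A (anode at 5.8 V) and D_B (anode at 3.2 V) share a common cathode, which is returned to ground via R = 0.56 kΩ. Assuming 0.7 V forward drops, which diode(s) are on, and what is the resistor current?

Only D_A conducts; I_R ≈ 9.1 mA

Assume both conduct. Then node N would need to be at both 5.8−0.7 = 5.1 V and 3.2−0.7 = 2.5 V, which is impossible.
Assume only D_A conducts: V_N = 5.8 − 0.7 = 5.1 V, so I_R = 5.1/0.56 = 9.11 mA.
Check D_B: its anode-to-cathode voltage is 3.2 − 5.1 = -1.9 V < 0.7 V, so it is off. The assumption is consistent.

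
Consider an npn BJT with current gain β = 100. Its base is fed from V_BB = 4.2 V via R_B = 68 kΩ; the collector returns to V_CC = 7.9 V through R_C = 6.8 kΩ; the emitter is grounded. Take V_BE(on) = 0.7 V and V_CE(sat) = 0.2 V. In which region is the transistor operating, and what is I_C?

Assume active: I_B = (4.2 − 0.7)/68 = 0.0515 mA, giving I_C = β·I_B = 5.15 mA.
But then V_CE = 7.9 − 5.15×6.8 = -27.1 V < V_CE(sat) = 0.2 V — impossible in the active region.
So the transistor is saturated. With V_CE = 0.2 V, I_C = (V_CC − 0.2)/R_C = 7.7/6.8 = 1.13 mA.
Check: β·I_B = 5.15 mA > I_C = 1.13 mA, confirming saturation.

saturation; I_C ≈ 1.1 mA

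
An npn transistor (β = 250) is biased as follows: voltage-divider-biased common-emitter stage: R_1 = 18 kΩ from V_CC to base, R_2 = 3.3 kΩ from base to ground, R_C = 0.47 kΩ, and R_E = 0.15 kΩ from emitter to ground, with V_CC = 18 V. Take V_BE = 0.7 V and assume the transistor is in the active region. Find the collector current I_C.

Thevenize the base divider: V_Th = V_CC·R_2/(R_1+R_2) = 18×3.3/21.3 = 2.79 V, R_Th = R_1‖R_2 = 2.79 kΩ.
Base-emitter loop: V_Th = I_B·R_Th + V_BE + (β+1)I_B·R_E, so I_B = (2.79 − 0.7) / (2.79 + 251×0.15) = 0.0517 mA.
I_C = β·I_B = 250×0.0517 = 12.9 mA, and I_E = (β+1)I_B = 13 mA.
V_CE = V_CC − I_C·R_C − I_E·R_E = 18 − 12.9×0.47 − 13×0.15 = 9.99 V.
V_CE = 9.99 V > 0.2 V confirms active-region operation.

I_C ≈ 13 mA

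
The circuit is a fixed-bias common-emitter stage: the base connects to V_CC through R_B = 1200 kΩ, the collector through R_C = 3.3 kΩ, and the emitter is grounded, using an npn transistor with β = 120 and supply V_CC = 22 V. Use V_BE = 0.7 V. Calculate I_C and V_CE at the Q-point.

Base loop: V_CC = I_B·R_B + V_BE, so I_B = (22 − 0.7)/1200 kΩ = 0.0178 mA.
In the active region I_C = β·I_B = 120 × 0.0178 = 2.13 mA.
Collector loop: V_CE = V_CC − I_C·R_C = 22 − 2.13×3.3 = 15 V.
Since V_CE = 15 V > V_CE(sat) ≈ 0.2 V, the transistor is in the active region as assumed.

I_C ≈ 2.1 mA, V_CE ≈ 15 V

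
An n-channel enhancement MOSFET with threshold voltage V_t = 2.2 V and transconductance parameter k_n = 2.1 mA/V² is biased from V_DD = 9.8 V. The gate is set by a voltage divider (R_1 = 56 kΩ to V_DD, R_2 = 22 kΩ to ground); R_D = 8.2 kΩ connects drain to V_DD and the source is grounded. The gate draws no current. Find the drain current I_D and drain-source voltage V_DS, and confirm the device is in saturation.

V_G = V_DD·R_2/(R_1+R_2) = 9.8×22/78 = 2.76 V. With the source grounded, V_GS = V_G = 2.76 V.
Assume saturation: I_D = (k_n/2)(V_GS − V_t)² = (2.1/2)×(2.76 − 2.2)² = 1.05×0.564² = 0.334 mA.
V_DS = V_DD − I_D·R_D = 9.8 − 0.334×8.2 = 7.06 V.
Saturation requires V_DS ≥ V_GS − V_t = 0.564 V; 7.06 ≥ 0.564 ✓.

I_D ≈ 0.33 mA, V_DS ≈ 7.1 V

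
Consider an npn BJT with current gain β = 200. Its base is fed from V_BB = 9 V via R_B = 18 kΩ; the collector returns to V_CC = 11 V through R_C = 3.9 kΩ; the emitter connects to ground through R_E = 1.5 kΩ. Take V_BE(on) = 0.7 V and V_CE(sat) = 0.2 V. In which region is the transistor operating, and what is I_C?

Assume active: I_B = (9 − 0.7)/(18 + 201×1.5) = 0.026 mA, I_C = β·I_B = 5.2 mA.
Then V_CE = 11 − 5.2×3.9 − 5.22×1.5 = -17.1 V < 0.2 V — the active assumption fails.
Re-solve with V_CE = 0.2 V. KCL at the emitter: V_E/R_E = (V_BB−0.7−V_E)/R_B + (V_CC−0.2−V_E)/R_C, giving V_E = 3.3 V.
I_C = (V_CC − 0.2 − V_E)/R_C = (10.8 − 3.3)/3.9 = 1.92 mA.
Check: I_B = (8.3 − 3.3)/18 = 0.278 mA, and β·I_B = 55.5 mA > I_C, confirming saturation.

saturation; I_C ≈ 1.9 mA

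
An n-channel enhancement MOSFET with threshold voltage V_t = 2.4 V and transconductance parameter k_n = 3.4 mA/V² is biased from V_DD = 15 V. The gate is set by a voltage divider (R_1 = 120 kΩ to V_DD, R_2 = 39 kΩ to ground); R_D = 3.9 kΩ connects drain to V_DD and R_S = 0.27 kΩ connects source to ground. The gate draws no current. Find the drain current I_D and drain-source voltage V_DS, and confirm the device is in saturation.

I_D ≈ 1.4 mA, V_DS ≈ 9.2 V

V_G = V_DD·R_2/(R_1+R_2) = 15×39/159 = 3.68 V.
Assume saturation: I_D = (k_n/2)(V_GS − V_t)² with V_GS = V_G − I_D·R_S = 3.68 − 0.27·I_D.
Substituting gives 0.124·I_D² − 2.17·I_D + 2.78 = 0, with roots I_D = 1.39 or 16.2 mA.
The root I_D = 16.2 mA gives V_GS = -0.683 V ≤ V_t, so take I_D = 1.39 mA.
Then V_GS = 3.3 V and V_DS = V_DD − I_D(R_D+R_S) = 15 − 1.39×4.17 = 9.21 V.
Saturation requires V_DS ≥ V_GS − V_t = 0.904 V; 9.21 ≥ 0.904 ✓.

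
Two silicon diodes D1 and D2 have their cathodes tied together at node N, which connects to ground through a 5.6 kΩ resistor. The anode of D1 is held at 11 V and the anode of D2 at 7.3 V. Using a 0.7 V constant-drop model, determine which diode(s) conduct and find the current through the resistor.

Only D1 conducts; I_R ≈ 1.8 mA

Assume both conduct. Then node N would need to be at both 11−0.7 = 10.3 V and 7.3−0.7 = 6.6 V, which is impossible.
Assume only D1 conducts: V_N = 11 − 0.7 = 10.3 V, so I_R = 10.3/5.6 = 1.84 mA.
Check D2: its anode-to-cathode voltage is 7.3 − 10.3 = -3 V < 0.7 V, so it is off. The assumption is consistent.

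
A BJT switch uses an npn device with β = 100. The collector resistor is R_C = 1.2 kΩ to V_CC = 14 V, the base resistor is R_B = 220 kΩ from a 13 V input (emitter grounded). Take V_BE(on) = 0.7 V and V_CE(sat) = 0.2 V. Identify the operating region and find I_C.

active; I_C ≈ 5.6 mA

Assume active. Base-emitter loop: I_B = (V_BB − V_BE)/R_B = (13 − 0.7)/220 = 0.0559 mA.
I_C = β·I_B = 100×0.0559 = 5.59 mA.
V_CE = V_CC − I_C·R_C = 14 − 5.59×1.2 = 7.29 V > V_CE(sat), so the active-region assumption holds.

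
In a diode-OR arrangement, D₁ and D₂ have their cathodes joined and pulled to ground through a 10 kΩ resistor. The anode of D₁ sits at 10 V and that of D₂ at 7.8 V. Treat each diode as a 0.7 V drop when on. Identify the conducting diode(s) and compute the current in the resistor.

Assume both conduct. Then node N would need to be at both 10−0.7 = 9.3 V and 7.8−0.7 = 7.1 V, which is impossible.
Assume only D₁ conducts: V_N = 10 − 0.7 = 9.3 V, so I_R = 9.3/10 = 0.93 mA.
Check D₂: its anode-to-cathode voltage is 7.8 − 9.3 = -1.5 V < 0.7 V, so it is off. The assumption is consistent.

Only D₁ conducts; I_R ≈ 0.93 mA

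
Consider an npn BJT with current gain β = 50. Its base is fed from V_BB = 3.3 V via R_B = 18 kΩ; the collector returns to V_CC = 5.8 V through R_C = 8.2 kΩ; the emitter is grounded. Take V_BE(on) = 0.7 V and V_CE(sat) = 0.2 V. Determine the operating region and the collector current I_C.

Assume active: I_B = (3.3 − 0.7)/18 = 0.144 mA, giving I_C = β·I_B = 7.22 mA.
But then V_CE = 5.8 − 7.22×8.2 = -53.4 V < V_CE(sat) = 0.2 V — impossible in the active region.
So the transistor is saturated. With V_CE = 0.2 V, I_C = (V_CC − 0.2)/R_C = 5.6/8.2 = 0.683 mA.
Check: β·I_B = 7.22 mA > I_C = 0.683 mA, confirming saturation.

saturation; I_C ≈ 0.68 mA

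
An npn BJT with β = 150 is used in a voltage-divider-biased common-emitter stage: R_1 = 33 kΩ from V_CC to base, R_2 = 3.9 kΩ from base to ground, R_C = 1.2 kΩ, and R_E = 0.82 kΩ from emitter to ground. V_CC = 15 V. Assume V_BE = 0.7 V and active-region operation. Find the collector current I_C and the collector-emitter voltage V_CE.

Thevenize the base divider: V_Th = V_CC·R_2/(R_1+R_2) = 15×3.9/36.9 = 1.59 V, R_Th = R_1‖R_2 = 3.49 kΩ.
Base-emitter loop: V_Th = I_B·R_Th + V_BE + (β+1)I_B·R_E, so I_B = (1.59 − 0.7) / (3.49 + 151×0.82) = 0.00695 mA.
I_C = β·I_B = 150×0.00695 = 1.04 mA, and I_E = (β+1)I_B = 1.05 mA.
V_CE = V_CC − I_C·R_C − I_E·R_E = 15 − 1.04×1.2 − 1.05×0.82 = 12.9 V.
V_CE = 12.9 V > 0.2 V confirms active-region operation.

I_C ≈ 1 mA, V_CE ≈ 13 V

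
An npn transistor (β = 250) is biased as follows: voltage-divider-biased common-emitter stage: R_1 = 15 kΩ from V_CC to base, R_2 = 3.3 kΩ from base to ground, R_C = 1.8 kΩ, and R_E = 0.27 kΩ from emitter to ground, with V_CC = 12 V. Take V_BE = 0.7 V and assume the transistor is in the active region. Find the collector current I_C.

I_C ≈ 5.2 mA

Thevenize the base divider: V_Th = V_CC·R_2/(R_1+R_2) = 12×3.3/18.3 = 2.16 V, R_Th = R_1‖R_2 = 2.7 kΩ.
Base-emitter loop: V_Th = I_B·R_Th + V_BE + (β+1)I_B·R_E, so I_B = (2.16 − 0.7) / (2.7 + 251×0.27) = 0.0208 mA.
I_C = β·I_B = 250×0.0208 = 5.19 mA, and I_E = (β+1)I_B = 5.21 mA.
V_CE = V_CC − I_C·R_C − I_E·R_E = 12 − 5.19×1.8 − 5.21×0.27 = 1.24 V.
V_CE = 1.24 V > 0.2 V confirms active-region operation.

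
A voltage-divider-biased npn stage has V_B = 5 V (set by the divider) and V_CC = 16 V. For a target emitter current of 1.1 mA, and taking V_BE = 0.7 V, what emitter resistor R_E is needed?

V_E = V_B − V_BE = 5 − 0.7 = 4.3 V.
R_E = V_E / I_E = 4.3 / 1.1 = 3.91 kΩ.

R_E ≈ 3.9 kΩ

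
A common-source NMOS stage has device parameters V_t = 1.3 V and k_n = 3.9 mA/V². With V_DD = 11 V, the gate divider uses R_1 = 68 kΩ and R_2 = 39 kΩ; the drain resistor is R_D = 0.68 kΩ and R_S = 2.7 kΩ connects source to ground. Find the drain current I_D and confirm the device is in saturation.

V_G = V_DD·R_2/(R_1+R_2) = 11×39/107 = 4.01 V.
Assume saturation: I_D = (k_n/2)(V_GS − V_t)² with V_GS = V_G − I_D·R_S = 4.01 − 2.7·I_D.
Substituting gives 14.2·I_D² − 29.5·I_D + 14.3 = 0, with roots I_D = 0.771 or 1.31 mA.
The root I_D = 1.31 mA gives V_GS = 0.481 V ≤ V_t, so take I_D = 0.771 mA.
Then V_GS = 1.93 V and V_DS = V_DD − I_D(R_D+R_S) = 11 − 0.771×3.38 = 8.4 V.
Saturation requires V_DS ≥ V_GS − V_t = 0.629 V; 8.4 ≥ 0.629 ✓.

I_D ≈ 0.77 mA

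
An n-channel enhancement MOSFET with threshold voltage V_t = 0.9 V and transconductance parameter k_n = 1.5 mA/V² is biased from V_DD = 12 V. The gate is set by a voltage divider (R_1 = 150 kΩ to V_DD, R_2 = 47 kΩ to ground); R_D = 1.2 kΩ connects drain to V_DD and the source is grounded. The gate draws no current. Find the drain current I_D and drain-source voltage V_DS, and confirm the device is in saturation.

I_D ≈ 2.9 mA, V_DS ≈ 8.5 V

V_G = V_DD·R_2/(R_1+R_2) = 12×47/197 = 2.86 V. With the source grounded, V_GS = V_G = 2.86 V.
Assume saturation: I_D = (k_n/2)(V_GS − V_t)² = (1.5/2)×(2.86 − 0.9)² = 0.75×1.96² = 2.89 mA.
V_DS = V_DD − I_D·R_D = 12 − 2.89×1.2 = 8.53 V.
Saturation requires V_DS ≥ V_GS − V_t = 1.96 V; 8.53 ≥ 1.96 ✓.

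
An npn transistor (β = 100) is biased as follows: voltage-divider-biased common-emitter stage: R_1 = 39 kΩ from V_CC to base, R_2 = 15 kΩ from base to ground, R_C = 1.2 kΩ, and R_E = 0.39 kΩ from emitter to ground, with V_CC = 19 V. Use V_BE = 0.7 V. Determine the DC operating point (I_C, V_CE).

Thevenize the base divider: V_Th = V_CC·R_2/(R_1+R_2) = 19×15/54 = 5.28 V, R_Th = R_1‖R_2 = 10.8 kΩ.
Base-emitter loop: V_Th = I_B·R_Th + V_BE + (β+1)I_B·R_E, so I_B = (5.28 − 0.7) / (10.8 + 101×0.39) = 0.0911 mA.
I_C = β·I_B = 100×0.0911 = 9.11 mA, and I_E = (β+1)I_B = 9.21 mA.
V_CE = V_CC − I_C·R_C − I_E·R_E = 19 − 9.11×1.2 − 9.21×0.39 = 4.47 V.
V_CE = 4.47 V > 0.2 V confirms active-region operation.

I_C ≈ 9.1 mA, V_CE ≈ 4.5 V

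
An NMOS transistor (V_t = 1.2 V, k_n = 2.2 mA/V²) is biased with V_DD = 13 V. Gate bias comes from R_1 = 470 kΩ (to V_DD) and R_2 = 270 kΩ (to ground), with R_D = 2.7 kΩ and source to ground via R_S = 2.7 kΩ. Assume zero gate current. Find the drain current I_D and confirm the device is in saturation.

V_G = V_DD·R_2/(R_1+R_2) = 13×270/740 = 4.74 V.
Assume saturation: I_D = (k_n/2)(V_GS − V_t)² with V_GS = V_G − I_D·R_S = 4.74 − 2.7·I_D.
Substituting gives 8.02·I_D² − 22·I_D + 13.8 = 0, with roots I_D = 0.965 or 1.78 mA.
The root I_D = 1.78 mA gives V_GS = -0.0735 V ≤ V_t, so take I_D = 0.965 mA.
Then V_GS = 2.14 V and V_DS = V_DD − I_D(R_D+R_S) = 13 − 0.965×5.4 = 7.79 V.
Saturation requires V_DS ≥ V_GS − V_t = 0.937 V; 7.79 ≥ 0.937 ✓.

I_D ≈ 0.97 mA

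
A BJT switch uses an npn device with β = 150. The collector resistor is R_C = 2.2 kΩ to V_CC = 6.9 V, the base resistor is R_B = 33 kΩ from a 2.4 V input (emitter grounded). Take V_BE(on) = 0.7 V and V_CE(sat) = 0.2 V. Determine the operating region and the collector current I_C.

Assume active: I_B = (2.4 − 0.7)/33 = 0.0515 mA, giving I_C = β·I_B = 7.73 mA.
But then V_CE = 6.9 − 7.73×2.2 = -10.1 V < V_CE(sat) = 0.2 V — impossible in the active region.
So the transistor is saturated. With V_CE = 0.2 V, I_C = (V_CC − 0.2)/R_C = 6.7/2.2 = 3.05 mA.
Check: β·I_B = 7.73 mA > I_C = 3.05 mA, confirming saturation.

saturation; I_C ≈ 3 mA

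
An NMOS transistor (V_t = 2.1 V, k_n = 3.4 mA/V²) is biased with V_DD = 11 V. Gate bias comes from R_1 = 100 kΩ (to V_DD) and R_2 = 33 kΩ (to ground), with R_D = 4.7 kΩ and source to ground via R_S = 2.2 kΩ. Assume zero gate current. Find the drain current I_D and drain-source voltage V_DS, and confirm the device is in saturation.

I_D ≈ 0.15 mA, V_DS ≈ 10 V

V_G = V_DD·R_2/(R_1+R_2) = 11×33/133 = 2.73 V.
Assume saturation: I_D = (k_n/2)(V_GS − V_t)² with V_GS = V_G − I_D·R_S = 2.73 − 2.2·I_D.
Substituting gives 8.23·I_D² − 5.71·I_D + 0.673 = 0, with roots I_D = 0.151 or 0.543 mA.
The root I_D = 0.543 mA gives V_GS = 1.53 V ≤ V_t, so take I_D = 0.151 mA.
Then V_GS = 2.4 V and V_DS = V_DD − I_D(R_D+R_S) = 11 − 0.151×6.9 = 9.96 V.
Saturation requires V_DS ≥ V_GS − V_t = 0.298 V; 9.96 ≥ 0.298 ✓.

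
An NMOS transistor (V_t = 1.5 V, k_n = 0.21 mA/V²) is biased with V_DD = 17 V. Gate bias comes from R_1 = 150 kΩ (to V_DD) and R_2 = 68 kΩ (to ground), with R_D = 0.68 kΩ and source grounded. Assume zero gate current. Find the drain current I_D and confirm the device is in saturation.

V_G = V_DD·R_2/(R_1+R_2) = 17×68/218 = 5.3 V. With the source grounded, V_GS = V_G = 5.3 V.
Assume saturation: I_D = (k_n/2)(V_GS − V_t)² = (0.21/2)×(5.3 − 1.5)² = 0.105×3.8² = 1.52 mA.
V_DS = V_DD − I_D·R_D = 17 − 1.52×0.68 = 16 V.
Saturation requires V_DS ≥ V_GS − V_t = 3.8 V; 16 ≥ 3.8 ✓.

I_D ≈ 1.5 mA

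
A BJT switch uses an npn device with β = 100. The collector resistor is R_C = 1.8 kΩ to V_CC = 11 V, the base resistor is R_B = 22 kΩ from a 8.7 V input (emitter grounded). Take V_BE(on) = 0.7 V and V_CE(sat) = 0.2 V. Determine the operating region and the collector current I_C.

saturation; I_C ≈ 6 mA

Assume active: I_B = (8.7 − 0.7)/22 = 0.364 mA, giving I_C = β·I_B = 36.4 mA.
But then V_CE = 11 − 36.4×1.8 = -54.5 V < V_CE(sat) = 0.2 V — impossible in the active region.
So the transistor is saturated. With V_CE = 0.2 V, I_C = (V_CC − 0.2)/R_C = 10.8/1.8 = 6 mA.
Check: β·I_B = 36.4 mA > I_C = 6 mA, confirming saturation.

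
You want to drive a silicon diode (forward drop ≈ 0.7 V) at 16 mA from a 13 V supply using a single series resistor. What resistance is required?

The resistor drops V_S − V_D = 13 − 0.7 = 12.3 V at 16 mA.
R = 12.3 V / 16 mA = 0.769 kΩ.

R ≈ 0.77 kΩ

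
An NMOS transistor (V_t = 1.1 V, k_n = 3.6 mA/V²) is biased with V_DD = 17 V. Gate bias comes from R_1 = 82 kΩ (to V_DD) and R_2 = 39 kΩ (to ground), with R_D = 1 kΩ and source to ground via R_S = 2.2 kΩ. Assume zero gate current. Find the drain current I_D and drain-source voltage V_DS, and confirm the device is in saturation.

V_G = V_DD·R_2/(R_1+R_2) = 17×39/121 = 5.48 V.
Assume saturation: I_D = (k_n/2)(V_GS − V_t)² with V_GS = V_G − I_D·R_S = 5.48 − 2.2·I_D.
Substituting gives 8.71·I_D² − 35.7·I_D + 34.5 = 0, with roots I_D = 1.57 or 2.53 mA.
The root I_D = 2.53 mA gives V_GS = -0.0854 V ≤ V_t, so take I_D = 1.57 mA.
Then V_GS = 2.03 V and V_DS = V_DD − I_D(R_D+R_S) = 17 − 1.57×3.2 = 12 V.
Saturation requires V_DS ≥ V_GS − V_t = 0.933 V; 12 ≥ 0.933 ✓.

I_D ≈ 1.6 mA, V_DS ≈ 12 V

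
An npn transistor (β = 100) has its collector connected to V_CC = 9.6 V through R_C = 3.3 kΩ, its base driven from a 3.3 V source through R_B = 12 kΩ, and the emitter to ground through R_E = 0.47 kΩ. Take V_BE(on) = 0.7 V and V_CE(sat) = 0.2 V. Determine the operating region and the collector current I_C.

Assume active: I_B = (3.3 − 0.7)/(12 + 101×0.47) = 0.0437 mA, I_C = β·I_B = 4.37 mA.
Then V_CE = 9.6 − 4.37×3.3 − 4.42×0.47 = -6.9 V < 0.2 V — the active assumption fails.
Re-solve with V_CE = 0.2 V. KCL at the emitter: V_E/R_E = (V_BB−0.7−V_E)/R_B + (V_CC−0.2−V_E)/R_C, giving V_E = 1.22 V.
I_C = (V_CC − 0.2 − V_E)/R_C = (9.4 − 1.22)/3.3 = 2.48 mA.
Check: I_B = (2.6 − 1.22)/12 = 0.115 mA, and β·I_B = 11.5 mA > I_C, confirming saturation.

saturation; I_C ≈ 2.5 mA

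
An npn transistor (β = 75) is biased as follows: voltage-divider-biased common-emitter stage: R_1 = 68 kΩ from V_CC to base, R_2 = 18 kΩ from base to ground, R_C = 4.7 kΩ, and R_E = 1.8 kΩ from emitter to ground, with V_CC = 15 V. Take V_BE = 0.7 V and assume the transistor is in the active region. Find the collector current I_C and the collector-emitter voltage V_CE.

Thevenize the base divider: V_Th = V_CC·R_2/(R_1+R_2) = 15×18/86 = 3.14 V, R_Th = R_1‖R_2 = 14.2 kΩ.
Base-emitter loop: V_Th = I_B·R_Th + V_BE + (β+1)I_B·R_E, so I_B = (3.14 − 0.7) / (14.2 + 76×1.8) = 0.0162 mA.
I_C = β·I_B = 75×0.0162 = 1.21 mA, and I_E = (β+1)I_B = 1.23 mA.
V_CE = V_CC − I_C·R_C − I_E·R_E = 15 − 1.21×4.7 − 1.23×1.8 = 7.1 V.
V_CE = 7.1 V > 0.2 V confirms active-region operation.

I_C ≈ 1.2 mA, V_CE ≈ 7.1 V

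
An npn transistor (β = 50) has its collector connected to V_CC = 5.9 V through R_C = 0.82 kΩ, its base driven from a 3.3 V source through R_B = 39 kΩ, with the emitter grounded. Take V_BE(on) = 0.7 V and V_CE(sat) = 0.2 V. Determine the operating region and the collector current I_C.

active; I_C ≈ 3.3 mA

Assume active. Base-emitter loop: I_B = (V_BB − V_BE)/R_B = (3.3 − 0.7)/39 = 0.0667 mA.
I_C = β·I_B = 50×0.0667 = 3.33 mA.
V_CE = V_CC − I_C·R_C = 5.9 − 3.33×0.82 = 3.17 V > V_CE(sat), so the active-region assumption holds.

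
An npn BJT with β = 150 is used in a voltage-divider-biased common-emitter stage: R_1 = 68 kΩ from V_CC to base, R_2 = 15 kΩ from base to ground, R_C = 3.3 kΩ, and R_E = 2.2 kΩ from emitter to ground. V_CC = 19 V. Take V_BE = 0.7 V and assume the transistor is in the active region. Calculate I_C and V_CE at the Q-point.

Thevenize the base divider: V_Th = V_CC·R_2/(R_1+R_2) = 19×15/83 = 3.43 V, R_Th = R_1‖R_2 = 12.3 kΩ.
Base-emitter loop: V_Th = I_B·R_Th + V_BE + (β+1)I_B·R_E, so I_B = (3.43 − 0.7) / (12.3 + 151×2.2) = 0.00794 mA.
I_C = β·I_B = 150×0.00794 = 1.19 mA, and I_E = (β+1)I_B = 1.2 mA.
V_CE = V_CC − I_C·R_C − I_E·R_E = 19 − 1.19×3.3 − 1.2×2.2 = 12.4 V.
V_CE = 12.4 V > 0.2 V confirms active-region operation.

I_C ≈ 1.2 mA, V_CE ≈ 12 V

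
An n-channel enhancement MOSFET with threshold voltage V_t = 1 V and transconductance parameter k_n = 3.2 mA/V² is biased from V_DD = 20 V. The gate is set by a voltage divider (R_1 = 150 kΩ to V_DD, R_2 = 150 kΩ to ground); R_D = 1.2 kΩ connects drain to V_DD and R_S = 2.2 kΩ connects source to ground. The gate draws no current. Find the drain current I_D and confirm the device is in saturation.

I_D ≈ 3.4 mA

V_G = V_DD·R_2/(R_1+R_2) = 20×150/300 = 10 V.
Assume saturation: I_D = (k_n/2)(V_GS − V_t)² with V_GS = V_G − I_D·R_S = 10 − 2.2·I_D.
Substituting gives 7.74·I_D² − 64.4·I_D + 130 = 0, with roots I_D = 3.43 or 4.89 mA.
The root I_D = 4.89 mA gives V_GS = -0.747 V ≤ V_t, so take I_D = 3.43 mA.
Then V_GS = 2.46 V and V_DS = V_DD − I_D(R_D+R_S) = 20 − 3.43×3.4 = 8.35 V.
Saturation requires V_DS ≥ V_GS − V_t = 1.46 V; 8.35 ≥ 1.46 ✓.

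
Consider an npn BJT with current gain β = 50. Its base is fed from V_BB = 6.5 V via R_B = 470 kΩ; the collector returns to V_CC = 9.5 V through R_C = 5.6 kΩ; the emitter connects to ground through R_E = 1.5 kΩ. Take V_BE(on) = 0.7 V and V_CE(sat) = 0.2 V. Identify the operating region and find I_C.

Assume active. Base-emitter loop: I_B = (V_BB − V_BE)/(R_B + (β+1)R_E) = (6.5 − 0.7)/(470 + 51×1.5) = 0.0106 mA.
I_C = β·I_B = 50×0.0106 = 0.531 mA.
V_CE = V_CC − I_C·R_C − I_E·R_E = 9.5 − 0.531×5.6 − 0.541×1.5 = 5.72 V > V_CE(sat), so the active-region assumption holds.

active; I_C ≈ 0.53 mA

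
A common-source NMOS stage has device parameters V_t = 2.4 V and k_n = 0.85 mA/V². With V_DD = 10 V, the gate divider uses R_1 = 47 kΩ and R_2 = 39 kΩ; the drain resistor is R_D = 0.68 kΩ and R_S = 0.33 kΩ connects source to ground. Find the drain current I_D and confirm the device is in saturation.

V_G = V_DD·R_2/(R_1+R_2) = 10×39/86 = 4.53 V.
Assume saturation: I_D = (k_n/2)(V_GS − V_t)² with V_GS = V_G − I_D·R_S = 4.53 − 0.33·I_D.
Substituting gives 0.0463·I_D² − 1.6·I_D + 1.94 = 0, with roots I_D = 1.26 or 33.3 mA.
The root I_D = 33.3 mA gives V_GS = -6.45 V ≤ V_t, so take I_D = 1.26 mA.
Then V_GS = 4.12 V and V_DS = V_DD − I_D(R_D+R_S) = 10 − 1.26×1.01 = 8.73 V.
Saturation requires V_DS ≥ V_GS − V_t = 1.72 V; 8.73 ≥ 1.72 ✓.

I_D ≈ 1.3 mA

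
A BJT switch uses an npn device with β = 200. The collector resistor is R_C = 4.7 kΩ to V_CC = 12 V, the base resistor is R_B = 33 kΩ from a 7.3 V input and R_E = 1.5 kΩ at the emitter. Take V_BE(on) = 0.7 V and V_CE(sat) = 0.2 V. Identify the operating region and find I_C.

saturation; I_C ≈ 1.9 mA

Assume active: I_B = (7.3 − 0.7)/(33 + 201×1.5) = 0.0197 mA, I_C = β·I_B = 3.95 mA.
Then V_CE = 12 − 3.95×4.7 − 3.97×1.5 = -12.5 V < 0.2 V — the active assumption fails.
Re-solve with V_CE = 0.2 V. KCL at the emitter: V_E/R_E = (V_BB−0.7−V_E)/R_B + (V_CC−0.2−V_E)/R_C, giving V_E = 2.98 V.
I_C = (V_CC − 0.2 − V_E)/R_C = (11.8 − 2.98)/4.7 = 1.88 mA.
Check: I_B = (6.6 − 2.98)/33 = 0.11 mA, and β·I_B = 21.9 mA > I_C, confirming saturation.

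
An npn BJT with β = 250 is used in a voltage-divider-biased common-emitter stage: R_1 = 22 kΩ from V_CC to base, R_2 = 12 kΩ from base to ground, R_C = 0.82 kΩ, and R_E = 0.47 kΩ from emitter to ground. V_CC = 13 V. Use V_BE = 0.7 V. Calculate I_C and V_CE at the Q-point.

Thevenize the base divider: V_Th = V_CC·R_2/(R_1+R_2) = 13×12/34 = 4.59 V, R_Th = R_1‖R_2 = 7.76 kΩ.
Base-emitter loop: V_Th = I_B·R_Th + V_BE + (β+1)I_B·R_E, so I_B = (4.59 − 0.7) / (7.76 + 251×0.47) = 0.0309 mA.
I_C = β·I_B = 250×0.0309 = 7.73 mA, and I_E = (β+1)I_B = 7.76 mA.
V_CE = V_CC − I_C·R_C − I_E·R_E = 13 − 7.73×0.82 − 7.76×0.47 = 3.01 V.
V_CE = 3.01 V > 0.2 V confirms active-region operation.

I_C ≈ 7.7 mA, V_CE ≈ 3 V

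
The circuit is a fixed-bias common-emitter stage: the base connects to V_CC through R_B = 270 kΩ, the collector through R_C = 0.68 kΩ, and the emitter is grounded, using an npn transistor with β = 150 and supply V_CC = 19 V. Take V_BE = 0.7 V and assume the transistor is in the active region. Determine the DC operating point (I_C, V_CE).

Base loop: V_CC = I_B·R_B + V_BE, so I_B = (19 − 0.7)/270 kΩ = 0.0678 mA.
In the active region I_C = β·I_B = 150 × 0.0678 = 10.2 mA.
Collector loop: V_CE = V_CC − I_C·R_C = 19 − 10.2×0.68 = 12.1 V.
Since V_CE = 12.1 V > V_CE(sat) ≈ 0.2 V, the transistor is in the active region as assumed.

I_C ≈ 10 mA, V_CE ≈ 12 V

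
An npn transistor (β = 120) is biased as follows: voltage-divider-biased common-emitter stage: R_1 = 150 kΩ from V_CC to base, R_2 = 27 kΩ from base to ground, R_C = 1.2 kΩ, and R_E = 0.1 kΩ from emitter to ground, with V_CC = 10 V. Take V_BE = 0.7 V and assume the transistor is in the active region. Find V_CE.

V_CE ≈ 6.3 V

Thevenize the base divider: V_Th = V_CC·R_2/(R_1+R_2) = 10×27/177 = 1.53 V, R_Th = R_1‖R_2 = 22.9 kΩ.
Base-emitter loop: V_Th = I_B·R_Th + V_BE + (β+1)I_B·R_E, so I_B = (1.53 − 0.7) / (22.9 + 121×0.1) = 0.0236 mA.
I_C = β·I_B = 120×0.0236 = 2.83 mA, and I_E = (β+1)I_B = 2.86 mA.
V_CE = V_CC − I_C·R_C − I_E·R_E = 10 − 2.83×1.2 − 2.86×0.1 = 6.32 V.
V_CE = 6.32 V > 0.2 V confirms active-region operation.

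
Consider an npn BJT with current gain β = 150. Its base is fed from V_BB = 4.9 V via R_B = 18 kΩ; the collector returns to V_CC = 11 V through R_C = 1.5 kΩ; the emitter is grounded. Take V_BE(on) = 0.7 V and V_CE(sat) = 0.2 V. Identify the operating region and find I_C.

saturation; I_C ≈ 7.2 mA

Assume active: I_B = (4.9 − 0.7)/18 = 0.233 mA, giving I_C = β·I_B = 35 mA.
But then V_CE = 11 − 35×1.5 = -41.5 V < V_CE(sat) = 0.2 V — impossible in the active region.
So the transistor is saturated. With V_CE = 0.2 V, I_C = (V_CC − 0.2)/R_C = 10.8/1.5 = 7.2 mA.
Check: β·I_B = 35 mA > I_C = 7.2 mA, confirming saturation.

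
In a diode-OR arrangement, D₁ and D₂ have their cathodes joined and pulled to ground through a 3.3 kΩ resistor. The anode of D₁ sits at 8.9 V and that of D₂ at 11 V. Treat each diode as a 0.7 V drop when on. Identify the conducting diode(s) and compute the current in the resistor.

Only D₂ conducts; I_R ≈ 3.1 mA

Assume both conduct. Then node N would need to be at both 8.9−0.7 = 8.2 V and 11−0.7 = 10.3 V, which is impossible.
Assume only D₂ conducts: V_N = 11 − 0.7 = 10.3 V, so I_R = 10.3/3.3 = 3.12 mA.
Check D₁: its anode-to-cathode voltage is 8.9 − 10.3 = -1.4 V < 0.7 V, so it is off. The assumption is consistent.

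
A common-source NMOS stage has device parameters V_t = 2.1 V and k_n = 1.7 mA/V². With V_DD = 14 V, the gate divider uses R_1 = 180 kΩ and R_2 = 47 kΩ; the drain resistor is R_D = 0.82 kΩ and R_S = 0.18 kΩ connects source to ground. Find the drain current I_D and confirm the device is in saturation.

V_G = V_DD·R_2/(R_1+R_2) = 14×47/227 = 2.9 V.
Assume saturation: I_D = (k_n/2)(V_GS − V_t)² with V_GS = V_G − I_D·R_S = 2.9 − 0.18·I_D.
Substituting gives 0.0275·I_D² − 1.24·I_D + 0.542 = 0, with roots I_D = 0.44 or 44.7 mA.
The root I_D = 44.7 mA gives V_GS = -5.16 V ≤ V_t, so take I_D = 0.44 mA.
Then V_GS = 2.82 V and V_DS = V_DD − I_D(R_D+R_S) = 14 − 0.44×1 = 13.6 V.
Saturation requires V_DS ≥ V_GS − V_t = 0.719 V; 13.6 ≥ 0.719 ✓.

I_D ≈ 0.44 mA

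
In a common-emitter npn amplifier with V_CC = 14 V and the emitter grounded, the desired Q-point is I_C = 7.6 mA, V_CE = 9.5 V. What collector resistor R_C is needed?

R_C ≈ 0.59 kΩ

Collector loop: V_CC = I_C·R_C + V_CE.
R_C = (V_CC − V_CE)/I_C = (14 − 9.5)/7.6 = 0.592 kΩ.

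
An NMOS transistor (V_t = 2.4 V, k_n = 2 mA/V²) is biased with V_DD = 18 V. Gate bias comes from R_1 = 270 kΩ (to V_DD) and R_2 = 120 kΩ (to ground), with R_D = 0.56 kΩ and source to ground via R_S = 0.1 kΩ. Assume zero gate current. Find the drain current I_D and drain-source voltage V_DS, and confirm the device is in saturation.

I_D ≈ 6.3 mA, V_DS ≈ 14 V

V_G = V_DD·R_2/(R_1+R_2) = 18×120/390 = 5.54 V.
Assume saturation: I_D = (k_n/2)(V_GS − V_t)² with V_GS = V_G − I_D·R_S = 5.54 − 0.1·I_D.
Substituting gives 0.01·I_D² − 1.63·I_D + 9.85 = 0, with roots I_D = 6.29 or 156 mA.
The root I_D = 156 mA gives V_GS = -10.1 V ≤ V_t, so take I_D = 6.29 mA.
Then V_GS = 4.91 V and V_DS = V_DD − I_D(R_D+R_S) = 18 − 6.29×0.66 = 13.8 V.
Saturation requires V_DS ≥ V_GS − V_t = 2.51 V; 13.8 ≥ 2.51 ✓.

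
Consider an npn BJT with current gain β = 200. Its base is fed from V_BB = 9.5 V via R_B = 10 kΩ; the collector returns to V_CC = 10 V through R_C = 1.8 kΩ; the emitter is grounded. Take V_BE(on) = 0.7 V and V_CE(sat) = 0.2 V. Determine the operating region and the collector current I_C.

saturation; I_C ≈ 5.4 mA

Assume active: I_B = (9.5 − 0.7)/10 = 0.88 mA, giving I_C = β·I_B = 176 mA.
But then V_CE = 10 − 176×1.8 = -307 V < V_CE(sat) = 0.2 V — impossible in the active region.
So the transistor is saturated. With V_CE = 0.2 V, I_C = (V_CC − 0.2)/R_C = 9.8/1.8 = 5.44 mA.
Check: β·I_B = 176 mA > I_C = 5.44 mA, confirming saturation.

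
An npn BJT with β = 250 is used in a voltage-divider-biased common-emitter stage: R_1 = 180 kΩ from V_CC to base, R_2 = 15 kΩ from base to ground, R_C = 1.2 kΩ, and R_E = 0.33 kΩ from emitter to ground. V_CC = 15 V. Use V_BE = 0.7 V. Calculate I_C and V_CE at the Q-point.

Thevenize the base divider: V_Th = V_CC·R_2/(R_1+R_2) = 15×15/195 = 1.15 V, R_Th = R_1‖R_2 = 13.8 kΩ.
Base-emitter loop: V_Th = I_B·R_Th + V_BE + (β+1)I_B·R_E, so I_B = (1.15 − 0.7) / (13.8 + 251×0.33) = 0.00469 mA.
I_C = β·I_B = 250×0.00469 = 1.17 mA, and I_E = (β+1)I_B = 1.18 mA.
V_CE = V_CC − I_C·R_C − I_E·R_E = 15 − 1.17×1.2 − 1.18×0.33 = 13.2 V.
V_CE = 13.2 V > 0.2 V confirms active-region operation.

I_C ≈ 1.2 mA, V_CE ≈ 13 V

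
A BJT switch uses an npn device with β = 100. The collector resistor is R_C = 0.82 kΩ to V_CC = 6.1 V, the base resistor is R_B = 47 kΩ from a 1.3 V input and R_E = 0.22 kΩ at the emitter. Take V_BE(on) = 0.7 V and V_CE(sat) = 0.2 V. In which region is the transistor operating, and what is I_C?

Assume active. Base-emitter loop: I_B = (V_BB − V_BE)/(R_B + (β+1)R_E) = (1.3 − 0.7)/(47 + 101×0.22) = 0.00867 mA.
I_C = β·I_B = 100×0.00867 = 0.867 mA.
V_CE = V_CC − I_C·R_C − I_E·R_E = 6.1 − 0.867×0.82 − 0.875×0.22 = 5.2 V > V_CE(sat), so the active-region assumption holds.

active; I_C ≈ 0.87 mA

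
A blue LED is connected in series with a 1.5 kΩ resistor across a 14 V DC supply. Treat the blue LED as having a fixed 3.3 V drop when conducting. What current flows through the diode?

KVL around the loop: 14 = V_D + I·R = 3.3 + I × 1.5 kΩ.
So I = (14 − 3.3) / 1.5 kΩ = 10.7 / 1.5 = 7.13 mA.

I ≈ 7.1 mA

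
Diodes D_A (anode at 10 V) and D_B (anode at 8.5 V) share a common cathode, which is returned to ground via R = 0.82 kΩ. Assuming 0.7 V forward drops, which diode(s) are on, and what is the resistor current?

Only D_A conducts; I_R ≈ 11 mA

Assume both conduct. Then node N would need to be at both 10−0.7 = 9.3 V and 8.5−0.7 = 7.8 V, which is impossible.
Assume only D_A conducts: V_N = 10 − 0.7 = 9.3 V, so I_R = 9.3/0.82 = 11.3 mA.
Check D_B: its anode-to-cathode voltage is 8.5 − 9.3 = -0.8 V < 0.7 V, so it is off. The assumption is consistent.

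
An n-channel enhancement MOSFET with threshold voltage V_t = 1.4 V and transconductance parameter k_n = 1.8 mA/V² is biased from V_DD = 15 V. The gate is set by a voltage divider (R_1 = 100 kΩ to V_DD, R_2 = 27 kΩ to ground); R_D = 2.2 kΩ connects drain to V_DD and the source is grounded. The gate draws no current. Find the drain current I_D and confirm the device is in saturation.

I_D ≈ 2.9 mA

V_G = V_DD·R_2/(R_1+R_2) = 15×27/127 = 3.19 V. With the source grounded, V_GS = V_G = 3.19 V.
Assume saturation: I_D = (k_n/2)(V_GS − V_t)² = (1.8/2)×(3.19 − 1.4)² = 0.9×1.79² = 2.88 mA.
V_DS = V_DD − I_D·R_D = 15 − 2.88×2.2 = 8.66 V.
Saturation requires V_DS ≥ V_GS − V_t = 1.79 V; 8.66 ≥ 1.79 ✓.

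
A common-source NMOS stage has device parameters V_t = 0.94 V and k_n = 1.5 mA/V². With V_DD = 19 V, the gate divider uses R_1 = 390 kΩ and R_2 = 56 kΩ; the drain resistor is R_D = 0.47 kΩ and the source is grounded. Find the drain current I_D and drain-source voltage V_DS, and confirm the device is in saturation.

V_G = V_DD·R_2/(R_1+R_2) = 19×56/446 = 2.39 V. With the source grounded, V_GS = V_G = 2.39 V.
Assume saturation: I_D = (k_n/2)(V_GS − V_t)² = (1.5/2)×(2.39 − 0.94)² = 0.75×1.45² = 1.57 mA.
V_DS = V_DD − I_D·R_D = 19 − 1.57×0.47 = 18.3 V.
Saturation requires V_DS ≥ V_GS − V_t = 1.45 V; 18.3 ≥ 1.45 ✓.

I_D ≈ 1.6 mA, V_DS ≈ 18 V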